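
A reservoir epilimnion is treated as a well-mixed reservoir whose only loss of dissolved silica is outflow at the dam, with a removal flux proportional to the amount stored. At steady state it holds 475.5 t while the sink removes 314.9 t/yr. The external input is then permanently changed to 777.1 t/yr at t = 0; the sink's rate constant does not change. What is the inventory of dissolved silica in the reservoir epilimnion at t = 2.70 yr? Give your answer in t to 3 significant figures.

1060 t

τ = M₀/F₀ = 475.5/314.9 = 1.510 yr; rate constant k = 1/τ.
New steady state M_∞ = F₁/k = F₁·τ = 777.1 × 1.510 = 1173.4 t.
M(t) = M_∞ + (M₀ − M_∞)·e^(−t/τ); t/τ = 2.70/1.510 = 1.788, so e^(−t/τ) = 0.1673.
M(t) = 1173.4 − 697.9 × 0.1673 = 1056.7 t.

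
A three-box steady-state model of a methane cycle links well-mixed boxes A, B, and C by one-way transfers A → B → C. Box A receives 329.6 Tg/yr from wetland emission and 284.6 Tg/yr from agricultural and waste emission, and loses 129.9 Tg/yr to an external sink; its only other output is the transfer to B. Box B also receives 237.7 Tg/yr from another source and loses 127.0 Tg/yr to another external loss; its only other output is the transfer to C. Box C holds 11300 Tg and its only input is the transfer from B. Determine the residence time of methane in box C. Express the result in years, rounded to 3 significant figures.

19.0 yr

Box A: F(A→B) = (329.6 + 284.6) − 129.9 = 484.30 Tg/yr.
Box B: F(B→C) = (484.30 + 237.7) − 127.0 = 595.00 Tg/yr.
Box C throughput = its input = 595.00 Tg/yr; τ = 11300 / 595.00 = 18.99 yr.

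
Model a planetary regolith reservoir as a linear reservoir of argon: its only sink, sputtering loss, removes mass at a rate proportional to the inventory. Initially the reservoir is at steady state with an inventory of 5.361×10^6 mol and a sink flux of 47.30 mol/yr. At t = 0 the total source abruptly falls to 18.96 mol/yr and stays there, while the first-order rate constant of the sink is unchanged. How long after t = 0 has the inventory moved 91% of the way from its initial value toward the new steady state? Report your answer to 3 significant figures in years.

273000 yr

τ = M₀/F₀ = 5.361×10^6/47.30 = 113300 yr.
The remaining gap fraction is e^(−t/τ); 91% covered ⇒ e^(−t/τ) = 0.0900.
t = −τ ln(0.0900) = 113300 × 2.408 = 272900 yr.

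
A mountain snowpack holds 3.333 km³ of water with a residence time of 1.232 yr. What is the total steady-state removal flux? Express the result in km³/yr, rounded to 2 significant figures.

2.7 km³/yr

F = M / τ = 3.333 / 1.232 = 2.705 km³/yr.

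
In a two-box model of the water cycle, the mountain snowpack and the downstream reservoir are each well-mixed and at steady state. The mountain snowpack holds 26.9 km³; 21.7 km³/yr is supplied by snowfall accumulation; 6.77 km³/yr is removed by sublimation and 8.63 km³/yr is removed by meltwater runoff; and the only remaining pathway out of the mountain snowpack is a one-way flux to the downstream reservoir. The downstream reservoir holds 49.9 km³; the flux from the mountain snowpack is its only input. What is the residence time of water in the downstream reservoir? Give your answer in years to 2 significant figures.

Balance the mountain snowpack: ΣF_in = 21.700 km³/yr.
Flux to the downstream reservoir = ΣF_in − (6.77 + 8.63) = 6.3000 km³/yr.
At steady state the output of the downstream reservoir equals its input, 6.3000 km³/yr.
τ = M / F = 49.9 / 6.3000 = 7.921 yr.

7.9 yr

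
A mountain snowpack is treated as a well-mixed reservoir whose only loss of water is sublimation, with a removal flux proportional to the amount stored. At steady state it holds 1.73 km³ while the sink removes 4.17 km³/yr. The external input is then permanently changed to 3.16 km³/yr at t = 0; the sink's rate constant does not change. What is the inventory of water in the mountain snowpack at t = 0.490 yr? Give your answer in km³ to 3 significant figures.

1.44 km³

τ = M₀/F₀ = 1.73/4.17 = 0.4149 yr; rate constant k = 1/τ.
New steady state M_∞ = F₁/k = F₁·τ = 3.16 × 0.4149 = 1.3110 km³.
M(t) = M_∞ + (M₀ − M_∞)·e^(−t/τ); t/τ = 0.490/0.4149 = 1.181, so e^(−t/τ) = 0.3069.
M(t) = 1.3110 + 0.4190 × 0.3069 = 1.4396 km³.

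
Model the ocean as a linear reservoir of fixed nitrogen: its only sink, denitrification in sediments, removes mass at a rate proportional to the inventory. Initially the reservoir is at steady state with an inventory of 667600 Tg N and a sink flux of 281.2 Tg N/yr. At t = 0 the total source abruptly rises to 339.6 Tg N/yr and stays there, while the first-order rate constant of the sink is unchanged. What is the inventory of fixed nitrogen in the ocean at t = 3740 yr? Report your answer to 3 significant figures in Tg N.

778000 Tg N

Residence time τ = M₀/F₀ = 2374 yr. The eventual steady state is M_∞ = M₀·(F₁/F₀) = 667600 × 339.6/281.2 = 806250 Tg N.
The anomaly ΔM(t) = M(t) − M_∞ decays as ΔM₀·e^(−t/τ) with ΔM₀ = 667600 − 806250 = −138600 Tg N.
At t = 3740 yr, e^(−t/τ) = e^(−1.575) = 0.2069, so ΔM = −28690 Tg N and M = 806250 − 28690 = 777560 Tg N.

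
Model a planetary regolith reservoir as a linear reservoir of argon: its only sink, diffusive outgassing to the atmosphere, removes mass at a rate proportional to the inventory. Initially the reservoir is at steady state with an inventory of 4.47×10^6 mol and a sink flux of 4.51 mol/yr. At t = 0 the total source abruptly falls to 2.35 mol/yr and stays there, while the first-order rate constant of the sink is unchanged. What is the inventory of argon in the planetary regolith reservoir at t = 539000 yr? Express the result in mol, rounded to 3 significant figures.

3.57×10^6 mol

τ = M₀/F₀ = 4.47×10^6/4.51 = 991100 yr; rate constant k = 1/τ.
New steady state M_∞ = F₁/k = F₁·τ = 2.35 × 991100 = 2.3292×10^6 mol.
M(t) = M_∞ + (M₀ − M_∞)·e^(−t/τ); t/τ = 539000/991100 = 0.5438, so e^(−t/τ) = 0.5805.
M(t) = 2.3292×10^6 + 2.141×10^6 × 0.5805 = 3.5720×10^6 mol.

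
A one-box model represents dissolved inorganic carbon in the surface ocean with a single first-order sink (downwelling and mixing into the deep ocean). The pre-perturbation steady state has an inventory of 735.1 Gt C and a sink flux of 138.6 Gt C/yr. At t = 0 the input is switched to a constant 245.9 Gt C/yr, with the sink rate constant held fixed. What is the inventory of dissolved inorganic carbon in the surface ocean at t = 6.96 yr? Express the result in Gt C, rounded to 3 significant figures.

τ = M₀/F₀ = 735.1/138.6 = 5.304 yr; rate constant k = 1/τ.
New steady state M_∞ = F₁/k = F₁·τ = 245.9 × 5.304 = 1304.2 Gt C.
M(t) = M_∞ + (M₀ − M_∞)·e^(−t/τ); t/τ = 6.96/5.304 = 1.312, so e^(−t/τ) = 0.2692.
M(t) = 1304.2 − 569.1 × 0.2692 = 1151.0 Gt C.

1150 Gt C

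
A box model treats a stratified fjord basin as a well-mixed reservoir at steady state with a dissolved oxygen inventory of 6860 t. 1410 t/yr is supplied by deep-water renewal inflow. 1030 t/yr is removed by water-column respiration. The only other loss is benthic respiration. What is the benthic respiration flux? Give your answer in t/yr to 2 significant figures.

380 t/yr

At steady state ΣF_in = ΣF_out.
ΣF_in = 1410.0 t/yr.
Benthic respiration flux = ΣF_in − (1030) = 1410.0 − 1030 = 380.0 t/yr.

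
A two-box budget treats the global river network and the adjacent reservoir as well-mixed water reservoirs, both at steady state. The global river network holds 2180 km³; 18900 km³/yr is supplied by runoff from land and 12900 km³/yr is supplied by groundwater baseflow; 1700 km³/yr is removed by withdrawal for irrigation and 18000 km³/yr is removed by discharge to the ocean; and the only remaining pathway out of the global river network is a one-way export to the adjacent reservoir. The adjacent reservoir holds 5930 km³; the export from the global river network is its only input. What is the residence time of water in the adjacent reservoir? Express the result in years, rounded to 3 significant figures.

Balance the global river network: ΣF_in = 18900 + 12900 = 31800 km³/yr.
Export to the adjacent reservoir = ΣF_in − (1700 + 18000) = 12100 km³/yr.
At steady state the output of the adjacent reservoir equals its input, 12100 km³/yr.
τ = M / F = 5930 / 12100 = 0.4901 yr.

0.490 yr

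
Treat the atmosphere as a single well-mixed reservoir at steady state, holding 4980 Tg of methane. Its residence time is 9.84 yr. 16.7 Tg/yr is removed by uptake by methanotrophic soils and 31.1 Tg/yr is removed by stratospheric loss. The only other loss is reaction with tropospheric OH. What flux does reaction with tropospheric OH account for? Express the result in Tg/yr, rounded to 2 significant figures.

460 Tg/yr

Total removal F = M/τ = 4980 / 9.84 = 506.1 Tg/yr.
Reaction with tropospheric OH = F − (16.7 + 31.1) = 506.1 − 47.80 = 458.3 Tg/yr.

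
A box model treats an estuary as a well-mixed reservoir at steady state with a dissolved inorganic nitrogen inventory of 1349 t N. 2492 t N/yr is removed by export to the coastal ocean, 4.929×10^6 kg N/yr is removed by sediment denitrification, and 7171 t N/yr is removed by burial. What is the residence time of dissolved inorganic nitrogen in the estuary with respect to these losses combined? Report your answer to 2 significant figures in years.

0.092 yr

Convert the sediment denitrification flux: 4.929×10^6 kg N/yr = 4929 t N/yr.
Total removal = 2492 + 4929 + 7171 = 14592 t N/yr.
τ = M / ΣF_out = 1349 / 14592 = 0.09245 yr.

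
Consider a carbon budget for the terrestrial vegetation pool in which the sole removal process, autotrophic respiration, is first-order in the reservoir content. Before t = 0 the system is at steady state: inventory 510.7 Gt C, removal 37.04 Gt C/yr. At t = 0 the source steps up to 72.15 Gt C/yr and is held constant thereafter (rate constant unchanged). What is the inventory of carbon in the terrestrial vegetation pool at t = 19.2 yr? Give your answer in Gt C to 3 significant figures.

The sink rate constant is k = F₀/M₀ = 37.04/510.7 = 0.07253 yr⁻¹.
Solving dM/dt = F₁ − kM with M(0) = M₀ gives M(t) = F₁/k + (M₀ − F₁/k)·e^(−kt).
F₁/k = 72.15/0.07253 = 994.79 Gt C; kt = 0.07253 × 19.2 = 1.393, e^(−kt) = 0.2484.
M(19.2) = 994.79 + (510.7 − 994.79) × 0.2484 = 994.79 − 120.3 = 874.52 Gt C.

875 Gt C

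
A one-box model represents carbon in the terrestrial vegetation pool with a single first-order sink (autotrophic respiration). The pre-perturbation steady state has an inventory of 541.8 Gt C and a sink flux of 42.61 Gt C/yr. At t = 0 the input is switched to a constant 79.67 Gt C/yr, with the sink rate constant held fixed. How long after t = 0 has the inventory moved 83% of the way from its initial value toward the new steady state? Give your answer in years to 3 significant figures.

22.5 yr

τ = M₀/F₀ = 541.8/42.61 = 12.72 yr.
The remaining gap fraction is e^(−t/τ); 83% covered ⇒ e^(−t/τ) = 0.170.
t = −τ ln(0.170) = 12.72 × 1.772 = 22.53 yr.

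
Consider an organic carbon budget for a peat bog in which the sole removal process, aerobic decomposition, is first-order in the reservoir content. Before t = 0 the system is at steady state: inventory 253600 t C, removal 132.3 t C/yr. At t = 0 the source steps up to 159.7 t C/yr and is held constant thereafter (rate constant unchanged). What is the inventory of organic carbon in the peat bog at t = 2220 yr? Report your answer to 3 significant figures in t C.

290000 t C

τ = M₀/F₀ = 253600/132.3 = 1917 yr; rate constant k = 1/τ.
New steady state M_∞ = F₁/k = F₁·τ = 159.7 × 1917 = 306120 t C.
M(t) = M_∞ + (M₀ − M_∞)·e^(−t/τ); t/τ = 2220/1917 = 1.158, so e^(−t/τ) = 0.3141.
M(t) = 306120 − 52520 × 0.3141 = 289630 t C.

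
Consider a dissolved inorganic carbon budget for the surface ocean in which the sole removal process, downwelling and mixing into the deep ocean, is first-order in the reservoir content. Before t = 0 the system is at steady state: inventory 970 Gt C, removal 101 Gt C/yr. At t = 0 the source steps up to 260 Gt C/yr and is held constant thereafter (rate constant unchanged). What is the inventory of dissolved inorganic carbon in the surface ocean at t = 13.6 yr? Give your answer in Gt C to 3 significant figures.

2130 Gt C

Residence time τ = M₀/F₀ = 9.604 yr. The eventual steady state is M_∞ = M₀·(F₁/F₀) = 970 × 260/101 = 2497.0 Gt C.
The anomaly ΔM(t) = M(t) − M_∞ decays as ΔM₀·e^(−t/τ) with ΔM₀ = 970 − 2497.0 = −1527 Gt C.
At t = 13.6 yr, e^(−t/τ) = e^(−1.416) = 0.2427, so ΔM = −370.6 Gt C and M = 2497.0 − 370.6 = 2126.5 Gt C.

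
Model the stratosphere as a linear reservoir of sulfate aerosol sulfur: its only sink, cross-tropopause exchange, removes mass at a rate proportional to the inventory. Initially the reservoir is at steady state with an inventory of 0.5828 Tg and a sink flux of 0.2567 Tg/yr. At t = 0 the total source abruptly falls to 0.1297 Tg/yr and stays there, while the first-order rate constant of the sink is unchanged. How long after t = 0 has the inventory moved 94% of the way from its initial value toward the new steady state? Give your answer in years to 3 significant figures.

6.39 yr

τ = M₀/F₀ = 0.5828/0.2567 = 2.270 yr.
The remaining gap fraction is e^(−t/τ); 94% covered ⇒ e^(−t/τ) = 0.0600.
t = −τ ln(0.0600) = 2.270 × 2.813 = 6.387 yr.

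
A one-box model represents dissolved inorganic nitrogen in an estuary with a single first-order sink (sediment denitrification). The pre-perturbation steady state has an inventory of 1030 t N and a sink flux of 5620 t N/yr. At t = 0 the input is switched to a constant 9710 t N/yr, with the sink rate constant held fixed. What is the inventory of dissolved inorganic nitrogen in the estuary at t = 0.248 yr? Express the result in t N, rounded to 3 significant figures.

1590 t N

The sink rate constant is k = F₀/M₀ = 5620/1030 = 5.456 yr⁻¹.
Solving dM/dt = F₁ − kM with M(0) = M₀ gives M(t) = F₁/k + (M₀ − F₁/k)·e^(−kt).
F₁/k = 9710/5.456 = 1779.6 t N; kt = 5.456 × 0.248 = 1.353, e^(−kt) = 0.2584.
M(0.248) = 1779.6 + (1030 − 1779.6) × 0.2584 = 1779.6 − 193.7 = 1585.9 t N.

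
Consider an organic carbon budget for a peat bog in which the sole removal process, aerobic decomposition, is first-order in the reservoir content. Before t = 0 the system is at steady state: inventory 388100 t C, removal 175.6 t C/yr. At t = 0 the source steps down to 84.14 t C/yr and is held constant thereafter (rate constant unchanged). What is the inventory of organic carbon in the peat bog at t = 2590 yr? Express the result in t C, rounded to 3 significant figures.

249000 t C

The sink rate constant is k = F₀/M₀ = 175.6/388100 = 0.0004525 yr⁻¹.
Solving dM/dt = F₁ − kM with M(0) = M₀ gives M(t) = F₁/k + (M₀ − F₁/k)·e^(−kt).
F₁/k = 84.14/0.0004525 = 185960 t C; kt = 0.0004525 × 2590 = 1.172, e^(−kt) = 0.3098.
M(2590) = 185960 + (388100 − 185960) × 0.3098 = 185960 + 62620 = 248580 t C.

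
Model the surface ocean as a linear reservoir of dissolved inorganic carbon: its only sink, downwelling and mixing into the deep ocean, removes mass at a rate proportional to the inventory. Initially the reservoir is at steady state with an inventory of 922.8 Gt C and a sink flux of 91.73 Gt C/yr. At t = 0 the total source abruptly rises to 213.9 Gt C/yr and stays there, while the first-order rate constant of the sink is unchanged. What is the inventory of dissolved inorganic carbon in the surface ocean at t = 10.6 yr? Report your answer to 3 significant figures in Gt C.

The sink rate constant is k = F₀/M₀ = 91.73/922.8 = 0.09940 yr⁻¹.
Solving dM/dt = F₁ − kM with M(0) = M₀ gives M(t) = F₁/k + (M₀ − F₁/k)·e^(−kt).
F₁/k = 213.9/0.09940 = 2151.8 Gt C; kt = 0.09940 × 10.6 = 1.054, e^(−kt) = 0.3487.
M(10.6) = 2151.8 + (922.8 − 2151.8) × 0.3487 = 2151.8 − 428.5 = 1723.3 Gt C.

1720 Gt C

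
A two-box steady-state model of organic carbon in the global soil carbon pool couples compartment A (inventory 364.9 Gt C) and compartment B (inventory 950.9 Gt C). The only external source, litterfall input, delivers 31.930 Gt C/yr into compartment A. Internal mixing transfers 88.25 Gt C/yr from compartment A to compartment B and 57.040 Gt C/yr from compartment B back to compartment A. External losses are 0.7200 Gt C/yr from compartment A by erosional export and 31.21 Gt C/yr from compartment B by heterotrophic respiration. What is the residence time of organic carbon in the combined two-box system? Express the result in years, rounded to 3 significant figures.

41.2 yr

For the system as a whole, the A↔B exchange is internal and contributes nothing to the throughput; only the external sinks remove mass.
M_total = 364.9 + 950.9 = 1315.8 Gt C.
ΣF_external_out = 0.7200 + 31.21 = 31.930 Gt C/yr.
τ = M_total / ΣF_ext = 1315.8 / 31.930 = 41.21 yr.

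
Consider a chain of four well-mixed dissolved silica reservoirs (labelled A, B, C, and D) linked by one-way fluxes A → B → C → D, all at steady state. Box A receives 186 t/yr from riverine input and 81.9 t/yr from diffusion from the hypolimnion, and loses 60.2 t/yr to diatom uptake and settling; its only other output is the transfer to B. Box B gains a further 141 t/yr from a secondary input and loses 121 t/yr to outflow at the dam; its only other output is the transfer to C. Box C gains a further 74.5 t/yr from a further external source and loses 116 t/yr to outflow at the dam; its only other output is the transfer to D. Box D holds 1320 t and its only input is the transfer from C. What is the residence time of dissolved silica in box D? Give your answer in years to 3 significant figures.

Box A: F(A→B) = (186 + 81.9) − 60.2 = 207.70 t/yr.
Box B: F(B→C) = (207.70 + 141) − 121 = 227.70 t/yr.
Box C: F(C→D) = (227.70 + 74.5) − 116 = 186.20 t/yr.
Box D throughput = its input = 186.20 t/yr; τ = 1320 / 186.20 = 7.089 yr.

7.09 yr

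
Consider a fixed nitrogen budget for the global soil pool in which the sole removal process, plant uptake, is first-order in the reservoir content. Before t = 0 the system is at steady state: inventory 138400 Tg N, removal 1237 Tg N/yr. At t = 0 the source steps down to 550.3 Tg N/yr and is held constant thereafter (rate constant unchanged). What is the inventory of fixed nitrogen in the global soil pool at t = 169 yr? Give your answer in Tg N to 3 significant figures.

The sink rate constant is k = F₀/M₀ = 1237/138400 = 0.008938 yr⁻¹.
Solving dM/dt = F₁ − kM with M(0) = M₀ gives M(t) = F₁/k + (M₀ − F₁/k)·e^(−kt).
F₁/k = 550.3/0.008938 = 61570 Tg N; kt = 0.008938 × 169 = 1.510, e^(−kt) = 0.2208.
M(169) = 61570 + (138400 − 61570) × 0.2208 = 61570 + 16960 = 78534 Tg N.

78500 Tg N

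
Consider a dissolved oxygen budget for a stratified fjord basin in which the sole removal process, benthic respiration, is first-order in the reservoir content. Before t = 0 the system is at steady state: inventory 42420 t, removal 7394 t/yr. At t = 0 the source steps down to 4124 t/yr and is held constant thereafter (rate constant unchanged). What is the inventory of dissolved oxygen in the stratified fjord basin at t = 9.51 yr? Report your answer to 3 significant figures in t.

27200 t

Residence time τ = M₀/F₀ = 5.737 yr. The eventual steady state is M_∞ = M₀·(F₁/F₀) = 42420 × 4124/7394 = 23660 t.
The anomaly ΔM(t) = M(t) − M_∞ decays as ΔM₀·e^(−t/τ) with ΔM₀ = 42420 − 23660 = 18760 t.
At t = 9.51 yr, e^(−t/τ) = e^(−1.658) = 0.1906, so ΔM = 3575 t and M = 23660 + 3575 = 27235 t.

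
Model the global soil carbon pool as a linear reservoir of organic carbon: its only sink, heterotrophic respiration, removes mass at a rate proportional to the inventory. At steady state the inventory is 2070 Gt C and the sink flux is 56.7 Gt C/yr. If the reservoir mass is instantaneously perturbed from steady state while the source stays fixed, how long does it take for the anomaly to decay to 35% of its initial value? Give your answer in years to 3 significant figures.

38.3 yr

For a linear reservoir the anomaly decays as exp(−t/τ) with τ = M/F = 2070/56.7 = 36.51 yr.
exp(−t/τ) = 0.35 ⇒ t = −τ ln(0.35) = 36.51 × 1.050 = 38.33 yr.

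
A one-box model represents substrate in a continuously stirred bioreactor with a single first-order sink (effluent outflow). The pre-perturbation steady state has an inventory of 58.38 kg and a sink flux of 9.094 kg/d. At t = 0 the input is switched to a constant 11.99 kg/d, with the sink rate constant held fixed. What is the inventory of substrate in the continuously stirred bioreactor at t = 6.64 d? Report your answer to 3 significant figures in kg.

70.4 kg

The sink rate constant is k = F₀/M₀ = 9.094/58.38 = 0.1558 d⁻¹.
Solving dM/dt = F₁ − kM with M(0) = M₀ gives M(t) = F₁/k + (M₀ − F₁/k)·e^(−kt).
F₁/k = 11.99/0.1558 = 76.971 kg; kt = 0.1558 × 6.64 = 1.034, e^(−kt) = 0.3555.
M(6.64) = 76.971 + (58.38 − 76.971) × 0.3555 = 76.971 − 6.609 = 70.363 kg.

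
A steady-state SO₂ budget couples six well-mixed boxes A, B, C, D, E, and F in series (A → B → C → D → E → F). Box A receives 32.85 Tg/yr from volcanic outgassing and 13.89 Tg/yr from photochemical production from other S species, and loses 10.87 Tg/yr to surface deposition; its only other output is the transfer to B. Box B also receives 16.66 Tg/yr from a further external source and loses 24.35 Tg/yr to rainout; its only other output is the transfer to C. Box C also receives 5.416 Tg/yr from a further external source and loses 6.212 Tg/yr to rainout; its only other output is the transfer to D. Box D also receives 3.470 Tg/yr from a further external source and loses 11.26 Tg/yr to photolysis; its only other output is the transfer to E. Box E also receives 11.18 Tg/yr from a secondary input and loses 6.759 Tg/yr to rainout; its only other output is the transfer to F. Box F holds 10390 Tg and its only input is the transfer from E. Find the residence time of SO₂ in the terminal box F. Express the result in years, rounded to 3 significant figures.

433 yr

Box A: F(A→B) = (32.85 + 13.89) − 10.87 = 35.870 Tg/yr.
Box B: F(B→C) = (35.870 + 16.66) − 24.35 = 28.180 Tg/yr.
Box C: F(C→D) = (28.180 + 5.416) − 6.212 = 27.384 Tg/yr.
Box D: F(D→E) = (27.384 + 3.470) − 11.26 = 19.594 Tg/yr.
Box E: F(E→F) = (19.594 + 11.18) − 6.759 = 24.015 Tg/yr.
Box F throughput = its input = 24.015 Tg/yr; τ = 10390 / 24.015 = 432.6 yr.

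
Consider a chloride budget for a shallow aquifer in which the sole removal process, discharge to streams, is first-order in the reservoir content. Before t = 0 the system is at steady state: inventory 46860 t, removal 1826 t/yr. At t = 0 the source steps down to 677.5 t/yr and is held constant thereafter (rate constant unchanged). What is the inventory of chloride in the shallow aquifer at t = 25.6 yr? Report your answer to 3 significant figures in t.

28300 t

Residence time τ = M₀/F₀ = 25.66 yr. The eventual steady state is M_∞ = M₀·(F₁/F₀) = 46860 × 677.5/1826 = 17386 t.
The anomaly ΔM(t) = M(t) − M_∞ decays as ΔM₀·e^(−t/τ) with ΔM₀ = 46860 − 17386 = 29470 t.
At t = 25.6 yr, e^(−t/τ) = e^(−0.9976) = 0.3688, so ΔM = 10870 t and M = 17386 + 10870 = 28256 t.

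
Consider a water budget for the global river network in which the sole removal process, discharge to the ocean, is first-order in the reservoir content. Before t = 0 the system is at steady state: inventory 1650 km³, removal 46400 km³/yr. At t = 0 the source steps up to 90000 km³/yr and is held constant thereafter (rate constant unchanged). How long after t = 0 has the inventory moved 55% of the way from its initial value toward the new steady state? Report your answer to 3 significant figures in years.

τ = M₀/F₀ = 1650/46400 = 0.03556 yr.
The remaining gap fraction is e^(−t/τ); 55% covered ⇒ e^(−t/τ) = 0.450.
t = −τ ln(0.450) = 0.03556 × 0.7985 = 0.02840 yr.

0.0284 yr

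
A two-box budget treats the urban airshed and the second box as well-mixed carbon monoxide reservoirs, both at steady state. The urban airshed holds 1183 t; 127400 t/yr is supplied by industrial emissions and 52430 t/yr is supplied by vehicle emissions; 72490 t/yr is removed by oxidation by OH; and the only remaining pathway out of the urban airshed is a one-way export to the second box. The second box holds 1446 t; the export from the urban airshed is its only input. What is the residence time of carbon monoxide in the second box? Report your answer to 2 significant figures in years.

Balance the urban airshed: ΣF_in = 127400 + 52430 = 179830 t/yr.
Export to the second box = ΣF_in − (72490) = 107340 t/yr.
At steady state the output of the second box equals its input, 107340 t/yr.
τ = M / F = 1446 / 107340 = 0.01347 yr.

0.013 yr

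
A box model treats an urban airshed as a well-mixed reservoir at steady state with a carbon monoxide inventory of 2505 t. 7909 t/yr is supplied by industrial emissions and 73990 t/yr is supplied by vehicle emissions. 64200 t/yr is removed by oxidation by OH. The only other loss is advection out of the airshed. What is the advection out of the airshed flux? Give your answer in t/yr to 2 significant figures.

At steady state ΣF_in = ΣF_out.
ΣF_in = 7909 + 73990 = 81899 t/yr.
Advection out of the airshed flux = ΣF_in − (64200) = 81899 − 64200 = 17700 t/yr.

18000 t/yr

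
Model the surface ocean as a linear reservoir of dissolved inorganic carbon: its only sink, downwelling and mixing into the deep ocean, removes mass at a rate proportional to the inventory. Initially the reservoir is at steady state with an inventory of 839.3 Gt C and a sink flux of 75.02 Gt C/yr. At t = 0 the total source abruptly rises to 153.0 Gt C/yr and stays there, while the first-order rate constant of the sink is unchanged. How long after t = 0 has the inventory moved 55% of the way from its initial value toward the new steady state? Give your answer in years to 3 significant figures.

8.93 yr

τ = M₀/F₀ = 839.3/75.02 = 11.19 yr.
The remaining gap fraction is e^(−t/τ); 55% covered ⇒ e^(−t/τ) = 0.450.
t = −τ ln(0.450) = 11.19 × 0.7985 = 8.933 yr.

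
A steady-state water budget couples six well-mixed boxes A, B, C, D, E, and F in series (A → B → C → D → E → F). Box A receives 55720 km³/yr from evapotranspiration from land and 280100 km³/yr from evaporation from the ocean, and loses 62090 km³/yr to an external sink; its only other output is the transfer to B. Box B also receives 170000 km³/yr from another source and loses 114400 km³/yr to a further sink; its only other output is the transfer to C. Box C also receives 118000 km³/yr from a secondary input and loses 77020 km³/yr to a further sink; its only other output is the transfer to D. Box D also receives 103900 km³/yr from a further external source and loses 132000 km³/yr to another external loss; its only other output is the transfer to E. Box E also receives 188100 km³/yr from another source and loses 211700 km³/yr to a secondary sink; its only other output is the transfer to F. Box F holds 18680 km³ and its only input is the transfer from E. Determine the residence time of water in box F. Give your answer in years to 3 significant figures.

0.0586 yr

Box A: F(A→B) = (55720 + 280100) − 62090 = 273730 km³/yr.
Box B: F(B→C) = (273730 + 170000) − 114400 = 329330 km³/yr.
Box C: F(C→D) = (329330 + 118000) − 77020 = 370310 km³/yr.
Box D: F(D→E) = (370310 + 103900) − 132000 = 342210 km³/yr.
Box E: F(E→F) = (342210 + 188100) − 211700 = 318610 km³/yr.
Box F throughput = its input = 318610 km³/yr; τ = 18680 / 318610 = 0.05863 yr.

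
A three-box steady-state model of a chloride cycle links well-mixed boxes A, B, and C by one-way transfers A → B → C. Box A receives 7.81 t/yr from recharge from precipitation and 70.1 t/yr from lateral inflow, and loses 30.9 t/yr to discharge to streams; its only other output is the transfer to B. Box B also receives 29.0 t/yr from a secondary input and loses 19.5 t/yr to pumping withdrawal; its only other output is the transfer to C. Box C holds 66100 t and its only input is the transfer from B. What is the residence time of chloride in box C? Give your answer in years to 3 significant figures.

1170 yr

Box A: F(A→B) = (7.81 + 70.1) − 30.9 = 47.010 t/yr.
Box B: F(B→C) = (47.010 + 29.0) − 19.5 = 56.510 t/yr.
Box C throughput = its input = 56.510 t/yr; τ = 66100 / 56.510 = 1170 yr.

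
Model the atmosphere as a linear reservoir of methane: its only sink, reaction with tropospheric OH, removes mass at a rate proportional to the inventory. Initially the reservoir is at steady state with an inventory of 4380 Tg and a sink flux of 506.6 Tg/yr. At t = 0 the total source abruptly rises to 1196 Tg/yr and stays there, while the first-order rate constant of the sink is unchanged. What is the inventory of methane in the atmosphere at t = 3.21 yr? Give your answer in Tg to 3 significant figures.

6230 Tg

τ = M₀/F₀ = 4380/506.6 = 8.646 yr; rate constant k = 1/τ.
New steady state M_∞ = F₁/k = F₁·τ = 1196 × 8.646 = 10340 Tg.
M(t) = M_∞ + (M₀ − M_∞)·e^(−t/τ); t/τ = 3.21/8.646 = 0.3713, so e^(−t/τ) = 0.6899.
M(t) = 10340 − 5960 × 0.6899 = 6228.6 Tg.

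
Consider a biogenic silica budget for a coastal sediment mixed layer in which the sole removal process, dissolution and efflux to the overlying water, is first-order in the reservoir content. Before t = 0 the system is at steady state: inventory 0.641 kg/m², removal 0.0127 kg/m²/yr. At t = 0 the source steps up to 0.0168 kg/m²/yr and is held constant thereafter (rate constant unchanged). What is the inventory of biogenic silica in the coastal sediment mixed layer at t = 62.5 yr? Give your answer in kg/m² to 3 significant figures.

The sink rate constant is k = F₀/M₀ = 0.0127/0.641 = 0.01981 yr⁻¹.
Solving dM/dt = F₁ − kM with M(0) = M₀ gives M(t) = F₁/k + (M₀ − F₁/k)·e^(−kt).
F₁/k = 0.0168/0.01981 = 0.84794 kg/m²; kt = 0.01981 × 62.5 = 1.238, e^(−kt) = 0.2899.
M(62.5) = 0.84794 + (0.641 − 0.84794) × 0.2899 = 0.84794 − 0.05999 = 0.78795 kg/m².

0.788 kg/m²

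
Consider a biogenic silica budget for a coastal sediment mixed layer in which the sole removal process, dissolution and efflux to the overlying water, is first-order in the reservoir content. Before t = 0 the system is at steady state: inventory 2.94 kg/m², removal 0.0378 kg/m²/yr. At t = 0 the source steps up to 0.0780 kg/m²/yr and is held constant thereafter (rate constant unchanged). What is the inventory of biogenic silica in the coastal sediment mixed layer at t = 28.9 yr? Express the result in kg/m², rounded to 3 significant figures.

3.91 kg/m²

The sink rate constant is k = F₀/M₀ = 0.0378/2.94 = 0.01286 yr⁻¹.
Solving dM/dt = F₁ − kM with M(0) = M₀ gives M(t) = F₁/k + (M₀ − F₁/k)·e^(−kt).
F₁/k = 0.0780/0.01286 = 6.0667 kg/m²; kt = 0.01286 × 28.9 = 0.3716, e^(−kt) = 0.6896.
M(28.9) = 6.0667 + (2.94 − 6.0667) × 0.6896 = 6.0667 − 2.156 = 3.9104 kg/m².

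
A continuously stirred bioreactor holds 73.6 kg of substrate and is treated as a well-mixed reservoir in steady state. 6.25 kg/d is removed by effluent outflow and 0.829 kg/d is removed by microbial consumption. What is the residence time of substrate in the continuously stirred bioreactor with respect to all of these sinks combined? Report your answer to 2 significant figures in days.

10 d

Total removal flux = 6.25 + 0.829 = 7.0790 kg/d.
τ = M / ΣF_out = 73.6 / 7.0790 = 10.40 d.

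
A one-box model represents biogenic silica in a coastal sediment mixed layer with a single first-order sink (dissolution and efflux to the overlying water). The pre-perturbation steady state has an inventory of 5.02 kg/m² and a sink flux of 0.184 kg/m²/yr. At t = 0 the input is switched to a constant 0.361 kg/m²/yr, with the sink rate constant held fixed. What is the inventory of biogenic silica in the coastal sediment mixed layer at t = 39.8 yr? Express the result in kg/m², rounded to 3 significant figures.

8.73 kg/m²

Residence time τ = M₀/F₀ = 27.28 yr. The eventual steady state is M_∞ = M₀·(F₁/F₀) = 5.02 × 0.361/0.184 = 9.8490 kg/m².
The anomaly ΔM(t) = M(t) − M_∞ decays as ΔM₀·e^(−t/τ) with ΔM₀ = 5.02 − 9.8490 = −4.829 kg/m².
At t = 39.8 yr, e^(−t/τ) = e^(−1.459) = 0.2325, so ΔM = −1.123 kg/m² and M = 9.8490 − 1.123 = 8.7262 kg/m².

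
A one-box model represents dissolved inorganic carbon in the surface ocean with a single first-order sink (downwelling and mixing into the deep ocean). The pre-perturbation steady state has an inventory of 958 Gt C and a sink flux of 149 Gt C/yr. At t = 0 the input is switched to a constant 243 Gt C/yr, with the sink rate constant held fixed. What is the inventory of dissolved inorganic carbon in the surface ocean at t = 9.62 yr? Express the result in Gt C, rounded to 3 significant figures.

The sink rate constant is k = F₀/M₀ = 149/958 = 0.1555 yr⁻¹.
Solving dM/dt = F₁ − kM with M(0) = M₀ gives M(t) = F₁/k + (M₀ − F₁/k)·e^(−kt).
F₁/k = 243/0.1555 = 1562.4 Gt C; kt = 0.1555 × 9.62 = 1.496, e^(−kt) = 0.2240.
M(9.62) = 1562.4 + (958 − 1562.4) × 0.2240 = 1562.4 − 135.4 = 1427.0 Gt C.

1430 Gt C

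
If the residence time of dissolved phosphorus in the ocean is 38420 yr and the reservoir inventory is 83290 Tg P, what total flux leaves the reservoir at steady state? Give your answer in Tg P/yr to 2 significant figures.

F = M / τ = 83290 / 38420 = 2.168 Tg P/yr.

2.2 Tg P/yr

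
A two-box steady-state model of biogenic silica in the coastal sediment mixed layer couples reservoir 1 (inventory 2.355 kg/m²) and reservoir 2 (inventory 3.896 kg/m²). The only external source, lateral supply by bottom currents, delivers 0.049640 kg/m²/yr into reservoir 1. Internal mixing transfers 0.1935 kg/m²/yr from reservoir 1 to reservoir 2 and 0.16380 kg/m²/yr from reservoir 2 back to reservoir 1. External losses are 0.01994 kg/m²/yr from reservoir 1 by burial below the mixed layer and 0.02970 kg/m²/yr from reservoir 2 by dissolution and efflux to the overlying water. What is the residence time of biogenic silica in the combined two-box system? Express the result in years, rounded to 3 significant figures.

Residence time in the combined system uses the total inventory and the total *external* removal — internal exchanges between the two boxes cancel.
M_total = 2.355 + 3.896 = 6.2510 kg/m².
ΣF_external_out = 0.01994 + 0.02970 = 0.049640 kg/m²/yr.
τ = M_total / ΣF_ext = 6.2510 / 0.049640 = 125.9 yr.

126 yr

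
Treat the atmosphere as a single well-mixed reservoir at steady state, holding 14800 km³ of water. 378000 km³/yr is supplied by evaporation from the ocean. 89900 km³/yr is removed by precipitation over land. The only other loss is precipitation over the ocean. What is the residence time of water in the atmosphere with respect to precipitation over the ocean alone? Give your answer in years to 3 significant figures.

0.0514 yr

At steady state ΣF_in = ΣF_out.
ΣF_in = 378000 km³/yr.
Precipitation over the ocean flux = ΣF_in − (89900) = 378000 − 89900 = 288100 km³/yr.
τ = M / F = 14800 / 288100 = 0.05137 yr.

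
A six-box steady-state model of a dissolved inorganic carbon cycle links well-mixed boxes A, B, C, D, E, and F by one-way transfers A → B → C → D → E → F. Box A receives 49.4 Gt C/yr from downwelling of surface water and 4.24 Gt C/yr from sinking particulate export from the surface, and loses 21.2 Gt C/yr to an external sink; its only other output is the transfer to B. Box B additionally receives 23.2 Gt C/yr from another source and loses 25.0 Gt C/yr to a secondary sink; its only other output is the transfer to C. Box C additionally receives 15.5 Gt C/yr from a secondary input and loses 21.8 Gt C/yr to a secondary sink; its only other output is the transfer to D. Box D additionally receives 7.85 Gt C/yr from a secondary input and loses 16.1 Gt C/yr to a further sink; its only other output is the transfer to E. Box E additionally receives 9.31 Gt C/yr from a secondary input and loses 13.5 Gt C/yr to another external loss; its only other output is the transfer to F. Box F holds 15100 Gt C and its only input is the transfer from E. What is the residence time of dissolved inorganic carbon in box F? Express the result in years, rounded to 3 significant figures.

Box A: F(A→B) = (49.4 + 4.24) − 21.2 = 32.440 Gt C/yr.
Box B: F(B→C) = (32.440 + 23.2) − 25.0 = 30.640 Gt C/yr.
Box C: F(C→D) = (30.640 + 15.5) − 21.8 = 24.340 Gt C/yr.
Box D: F(D→E) = (24.340 + 7.85) − 16.1 = 16.090 Gt C/yr.
Box E: F(E→F) = (16.090 + 9.31) − 13.5 = 11.900 Gt C/yr.
Box F throughput = its input = 11.900 Gt C/yr; τ = 15100 / 11.900 = 1269 yr.

1270 yr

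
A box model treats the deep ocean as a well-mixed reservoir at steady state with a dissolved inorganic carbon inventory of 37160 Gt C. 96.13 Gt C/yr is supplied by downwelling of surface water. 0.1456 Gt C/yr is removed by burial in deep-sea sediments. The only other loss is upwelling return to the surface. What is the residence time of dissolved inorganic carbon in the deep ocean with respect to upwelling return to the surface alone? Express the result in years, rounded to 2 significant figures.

At steady state ΣF_in = ΣF_out.
ΣF_in = 96.130 Gt C/yr.
Upwelling return to the surface flux = ΣF_in − (0.1456) = 96.130 − 0.1456 = 95.98 Gt C/yr.
τ = M / F = 37160 / 95.98 = 387.1 yr.

390 yr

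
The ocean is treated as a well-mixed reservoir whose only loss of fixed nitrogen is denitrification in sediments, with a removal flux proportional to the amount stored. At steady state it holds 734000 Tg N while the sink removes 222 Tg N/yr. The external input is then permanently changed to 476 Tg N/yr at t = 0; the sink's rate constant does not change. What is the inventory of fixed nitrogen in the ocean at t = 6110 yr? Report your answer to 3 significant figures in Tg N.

1.44×10^6 Tg N

The sink rate constant is k = F₀/M₀ = 222/734000 = 0.0003025 yr⁻¹.
Solving dM/dt = F₁ − kM with M(0) = M₀ gives M(t) = F₁/k + (M₀ − F₁/k)·e^(−kt).
F₁/k = 476/0.0003025 = 1.5738×10^6 Tg N; kt = 0.0003025 × 6110 = 1.848, e^(−kt) = 0.1576.
M(6110) = 1.5738×10^6 + (734000 − 1.5738×10^6) × 0.1576 = 1.5738×10^6 − 132300 = 1.4415×10^6 Tg N.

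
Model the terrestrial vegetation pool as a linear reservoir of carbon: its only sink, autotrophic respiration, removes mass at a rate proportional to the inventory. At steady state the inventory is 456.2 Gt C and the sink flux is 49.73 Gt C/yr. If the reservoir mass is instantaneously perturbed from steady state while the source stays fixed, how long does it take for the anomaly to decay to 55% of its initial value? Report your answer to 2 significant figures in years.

For a linear reservoir the anomaly decays as exp(−t/τ) with τ = M/F = 456.2/49.73 = 9.174 yr.
exp(−t/τ) = 0.55 ⇒ t = −τ ln(0.55) = 9.174 × 0.5978 = 5.484 yr.

5.5 yr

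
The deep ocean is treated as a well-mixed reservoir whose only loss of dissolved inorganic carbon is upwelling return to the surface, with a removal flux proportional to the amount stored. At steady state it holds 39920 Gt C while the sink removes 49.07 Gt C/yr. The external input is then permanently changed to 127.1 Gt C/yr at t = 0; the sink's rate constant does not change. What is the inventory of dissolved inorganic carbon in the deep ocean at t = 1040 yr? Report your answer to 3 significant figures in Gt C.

85700 Gt C

τ = M₀/F₀ = 39920/49.07 = 813.5 yr; rate constant k = 1/τ.
New steady state M_∞ = F₁/k = F₁·τ = 127.1 × 813.5 = 103400 Gt C.
M(t) = M_∞ + (M₀ − M_∞)·e^(−t/τ); t/τ = 1040/813.5 = 1.278, so e^(−t/τ) = 0.2785.
M(t) = 103400 − 63480 × 0.2785 = 85721 Gt C.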